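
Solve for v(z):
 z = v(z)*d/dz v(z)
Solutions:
 v(z) = -sqrt(C1 + z^2)
 v(z) = sqrt(C1 + z^2)


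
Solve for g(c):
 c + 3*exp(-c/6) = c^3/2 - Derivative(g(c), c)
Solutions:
 g(c) = C1 + c^4/8 - c^2/2 + 18*exp(-c/6)


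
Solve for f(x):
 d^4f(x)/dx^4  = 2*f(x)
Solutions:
 f(x) = C1*exp(-2^(1/4)*x) + C2*exp(2^(1/4)*x) + C3*sin(2^(1/4)*x) + C4*cos(2^(1/4)*x)


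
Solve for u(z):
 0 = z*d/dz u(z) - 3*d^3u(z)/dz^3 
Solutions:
 u(z) = C1 + Integral(C2*airyai(3^(2/3)*z/3) + C3*airybi(3^(2/3)*z/3), z)


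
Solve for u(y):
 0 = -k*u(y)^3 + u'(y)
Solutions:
 u(y) = -sqrt(2)*sqrt(-1/(C1 + k*y))/2
 u(y) = sqrt(2)*sqrt(-1/(C1 + k*y))/2


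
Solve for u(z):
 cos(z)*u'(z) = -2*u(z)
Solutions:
 u(z) = C1*(sin(z) - 1)/(sin(z) + 1)


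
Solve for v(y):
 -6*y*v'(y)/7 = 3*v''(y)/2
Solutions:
 v(y) = C1 + C2*erf(sqrt(14)*y/7)


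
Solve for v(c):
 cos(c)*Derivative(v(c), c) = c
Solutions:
 v(c) = C1 + Integral(c/cos(c), c)


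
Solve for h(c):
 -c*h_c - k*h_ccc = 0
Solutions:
 h(c) = C1 + Integral(C2*airyai(c*(-1/k)^(1/3)) + C3*airybi(c*(-1/k)^(1/3)), c)


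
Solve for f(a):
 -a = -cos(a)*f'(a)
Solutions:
 f(a) = C1 + Integral(a/cos(a), a)


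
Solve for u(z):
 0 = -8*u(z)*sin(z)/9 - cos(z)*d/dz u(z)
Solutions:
 u(z) = C1*cos(z)^(8/9)


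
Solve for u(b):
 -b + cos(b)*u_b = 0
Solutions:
 u(b) = C1 + Integral(b/cos(b), b)


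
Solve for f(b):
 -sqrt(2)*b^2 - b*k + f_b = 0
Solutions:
 f(b) = C1 + sqrt(2)*b^3/3 + b^2*k/2


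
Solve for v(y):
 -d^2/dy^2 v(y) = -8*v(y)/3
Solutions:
 v(y) = C1*exp(-2*sqrt(6)*y/3) + C2*exp(2*sqrt(6)*y/3)


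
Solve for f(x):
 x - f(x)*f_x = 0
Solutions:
 f(x) = -sqrt(C1 + x^2)
 f(x) = sqrt(C1 + x^2)


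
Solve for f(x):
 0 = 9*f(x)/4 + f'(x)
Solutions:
 f(x) = C1*exp(-9*x/4)


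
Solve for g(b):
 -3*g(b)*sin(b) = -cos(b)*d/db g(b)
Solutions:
 g(b) = C1/cos(b)^3


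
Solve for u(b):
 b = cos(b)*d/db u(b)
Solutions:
 u(b) = C1 + Integral(b/cos(b), b)


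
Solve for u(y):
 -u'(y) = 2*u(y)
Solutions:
 u(y) = C1*exp(-2*y)


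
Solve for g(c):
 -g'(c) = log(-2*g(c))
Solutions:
 Integral(1/(log(-_y) + log(2)), (_y, g(c))) = C1 - c


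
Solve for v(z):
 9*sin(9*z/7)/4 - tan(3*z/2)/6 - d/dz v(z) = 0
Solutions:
 v(z) = C1 + log(cos(3*z/2))/9 - 7*cos(9*z/7)/4


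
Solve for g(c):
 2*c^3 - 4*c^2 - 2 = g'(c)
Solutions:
 g(c) = C1 + c^4/2 - 4*c^3/3 - 2*c


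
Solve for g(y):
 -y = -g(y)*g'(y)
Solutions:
 g(y) = -sqrt(C1 + y^2)
 g(y) = sqrt(C1 + y^2)


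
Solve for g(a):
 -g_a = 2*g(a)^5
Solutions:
 g(a) = -I*(1/(C1 + 8*a))^(1/4)
 g(a) = I*(1/(C1 + 8*a))^(1/4)
 g(a) = -(1/(C1 + 8*a))^(1/4)
 g(a) = (1/(C1 + 8*a))^(1/4)


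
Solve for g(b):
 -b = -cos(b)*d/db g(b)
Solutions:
 g(b) = C1 + Integral(b/cos(b), b)


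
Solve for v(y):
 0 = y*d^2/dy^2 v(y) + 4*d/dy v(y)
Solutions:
 v(y) = C1 + C2/y^3


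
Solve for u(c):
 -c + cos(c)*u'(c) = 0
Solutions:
 u(c) = C1 + Integral(c/cos(c), c)


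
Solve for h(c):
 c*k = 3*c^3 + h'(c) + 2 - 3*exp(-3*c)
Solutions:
 h(c) = C1 - 3*c^4/4 + c^2*k/2 - 2*c - exp(-3*c)


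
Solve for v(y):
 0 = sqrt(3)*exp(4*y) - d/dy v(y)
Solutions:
 v(y) = C1 + sqrt(3)*exp(4*y)/4


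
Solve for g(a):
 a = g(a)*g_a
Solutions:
 g(a) = -sqrt(C1 + a^2)
 g(a) = sqrt(C1 + a^2)


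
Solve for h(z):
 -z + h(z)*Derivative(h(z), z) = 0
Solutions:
 h(z) = -sqrt(C1 + z^2)
 h(z) = sqrt(C1 + z^2)


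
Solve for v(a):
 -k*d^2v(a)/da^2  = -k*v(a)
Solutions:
 v(a) = C1*exp(-a) + C2*exp(a)


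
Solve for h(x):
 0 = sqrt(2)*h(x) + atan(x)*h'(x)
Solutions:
 h(x) = C1*exp(-sqrt(2)*Integral(1/atan(x), x))


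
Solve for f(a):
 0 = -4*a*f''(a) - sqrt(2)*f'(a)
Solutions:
 f(a) = C1 + C2*a^(1 - sqrt(2)/4)


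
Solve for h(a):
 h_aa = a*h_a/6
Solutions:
 h(a) = C1 + C2*erfi(sqrt(3)*a/6)


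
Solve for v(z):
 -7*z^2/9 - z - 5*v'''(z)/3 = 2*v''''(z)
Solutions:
 v(z) = C1 + C2*z + C3*z^2 + C4*exp(-5*z/6) - 7*z^5/900 + 13*z^4/600 - 13*z^3/125


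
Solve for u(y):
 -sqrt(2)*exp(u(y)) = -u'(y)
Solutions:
 u(y) = log(-1/(C1 + sqrt(2)*y))


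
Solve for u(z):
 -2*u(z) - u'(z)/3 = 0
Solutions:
 u(z) = C1*exp(-6*z)


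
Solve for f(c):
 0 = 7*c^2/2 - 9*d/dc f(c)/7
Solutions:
 f(c) = C1 + 49*c^3/54


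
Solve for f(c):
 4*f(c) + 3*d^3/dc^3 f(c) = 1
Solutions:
 f(c) = C3*exp(-6^(2/3)*c/3) + (C1*sin(2^(2/3)*3^(1/6)*c/2) + C2*cos(2^(2/3)*3^(1/6)*c/2))*exp(6^(2/3)*c/6) + 1/4


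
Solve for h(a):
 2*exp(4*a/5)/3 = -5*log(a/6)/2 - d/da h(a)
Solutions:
 h(a) = C1 - 5*a*log(a)/2 + 5*a*(1 + log(6))/2 - 5*exp(4*a/5)/6


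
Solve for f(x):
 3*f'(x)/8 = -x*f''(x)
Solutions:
 f(x) = C1 + C2*x^(5/8)


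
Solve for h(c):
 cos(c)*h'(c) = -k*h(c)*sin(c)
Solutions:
 h(c) = C1*exp(k*log(cos(c)))


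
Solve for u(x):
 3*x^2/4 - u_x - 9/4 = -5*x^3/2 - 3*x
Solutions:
 u(x) = C1 + 5*x^4/8 + x^3/4 + 3*x^2/2 - 9*x/4


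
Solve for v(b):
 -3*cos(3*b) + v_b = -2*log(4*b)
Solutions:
 v(b) = C1 - 2*b*log(b) - 4*b*log(2) + 2*b + sin(3*b)


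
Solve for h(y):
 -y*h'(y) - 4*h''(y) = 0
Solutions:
 h(y) = C1 + C2*erf(sqrt(2)*y/4)


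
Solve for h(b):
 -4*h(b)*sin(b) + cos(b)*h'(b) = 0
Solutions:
 h(b) = C1/cos(b)^4


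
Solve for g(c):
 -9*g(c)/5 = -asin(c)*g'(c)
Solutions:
 g(c) = C1*exp(9*Integral(1/asin(c), c)/5)


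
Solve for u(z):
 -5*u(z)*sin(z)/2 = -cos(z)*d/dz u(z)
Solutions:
 u(z) = C1/cos(z)^(5/2)


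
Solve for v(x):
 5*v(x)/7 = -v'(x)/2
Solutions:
 v(x) = C1*exp(-10*x/7)


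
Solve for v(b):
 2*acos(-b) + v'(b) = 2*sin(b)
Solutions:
 v(b) = C1 - 2*b*acos(-b) - 2*sqrt(1 - b^2) - 2*cos(b)


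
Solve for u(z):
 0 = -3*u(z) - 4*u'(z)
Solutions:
 u(z) = C1*exp(-3*z/4)


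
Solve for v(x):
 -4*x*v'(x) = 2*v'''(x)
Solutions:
 v(x) = C1 + Integral(C2*airyai(-2^(1/3)*x) + C3*airybi(-2^(1/3)*x), x)


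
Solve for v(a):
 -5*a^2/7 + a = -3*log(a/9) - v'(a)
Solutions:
 v(a) = C1 + 5*a^3/21 - a^2/2 - 3*a*log(a) + 3*a + a*log(729)


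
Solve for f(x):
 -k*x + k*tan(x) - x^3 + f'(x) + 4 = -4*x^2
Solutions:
 f(x) = C1 + k*x^2/2 + k*log(cos(x)) + x^4/4 - 4*x^3/3 - 4*x


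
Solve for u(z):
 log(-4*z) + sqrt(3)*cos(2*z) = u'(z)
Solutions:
 u(z) = C1 + z*log(-z) - z + 2*z*log(2) + sqrt(3)*sin(2*z)/2


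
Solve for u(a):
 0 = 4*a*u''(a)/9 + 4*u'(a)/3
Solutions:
 u(a) = C1 + C2/a^2


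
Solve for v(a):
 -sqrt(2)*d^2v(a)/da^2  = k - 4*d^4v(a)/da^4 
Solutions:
 v(a) = C1 + C2*a + C3*exp(-2^(1/4)*a/2) + C4*exp(2^(1/4)*a/2) - sqrt(2)*a^2*k/4


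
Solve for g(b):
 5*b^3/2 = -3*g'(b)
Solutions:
 g(b) = C1 - 5*b^4/24


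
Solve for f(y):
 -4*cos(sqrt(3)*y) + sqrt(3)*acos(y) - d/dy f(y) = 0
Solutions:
 f(y) = C1 + sqrt(3)*(y*acos(y) - sqrt(1 - y^2)) - 4*sqrt(3)*sin(sqrt(3)*y)/3


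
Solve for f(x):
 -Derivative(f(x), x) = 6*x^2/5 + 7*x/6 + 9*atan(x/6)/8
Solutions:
 f(x) = C1 - 2*x^3/5 - 7*x^2/12 - 9*x*atan(x/6)/8 + 27*log(x^2 + 36)/8


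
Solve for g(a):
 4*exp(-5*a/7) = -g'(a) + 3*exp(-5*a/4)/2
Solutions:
 g(a) = C1 - 6*exp(-5*a/4)/5 + 28*exp(-5*a/7)/5


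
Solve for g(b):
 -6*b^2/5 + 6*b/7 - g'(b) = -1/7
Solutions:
 g(b) = C1 - 2*b^3/5 + 3*b^2/7 + b/7


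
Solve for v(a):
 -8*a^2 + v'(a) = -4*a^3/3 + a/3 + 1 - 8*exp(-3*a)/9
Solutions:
 v(a) = C1 - a^4/3 + 8*a^3/3 + a^2/6 + a + 8*exp(-3*a)/27


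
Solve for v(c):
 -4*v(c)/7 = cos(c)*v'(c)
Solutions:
 v(c) = C1*(sin(c) - 1)^(2/7)/(sin(c) + 1)^(2/7)


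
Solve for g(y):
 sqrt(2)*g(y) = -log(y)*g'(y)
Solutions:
 g(y) = C1*exp(-sqrt(2)*li(y))


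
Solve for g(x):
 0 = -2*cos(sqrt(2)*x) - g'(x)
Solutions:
 g(x) = C1 - sqrt(2)*sin(sqrt(2)*x)


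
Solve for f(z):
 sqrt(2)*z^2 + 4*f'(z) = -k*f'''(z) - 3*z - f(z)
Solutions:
 f(z) = C1*exp(2^(1/3)*z*(6^(1/3)*(sqrt(3)*sqrt((27 + 256/k)/k^2) + 9/k)^(1/3)/12 - 2^(1/3)*3^(5/6)*I*(sqrt(3)*sqrt((27 + 256/k)/k^2) + 9/k)^(1/3)/12 + 8/(k*(-3^(1/3) + 3^(5/6)*I)*(sqrt(3)*sqrt((27 + 256/k)/k^2) + 9/k)^(1/3)))) + C2*exp(2^(1/3)*z*(6^(1/3)*(sqrt(3)*sqrt((27 + 256/k)/k^2) + 9/k)^(1/3)/12 + 2^(1/3)*3^(5/6)*I*(sqrt(3)*sqrt((27 + 256/k)/k^2) + 9/k)^(1/3)/12 - 8/(k*(3^(1/3) + 3^(5/6)*I)*(sqrt(3)*sqrt((27 + 256/k)/k^2) + 9/k)^(1/3)))) + C3*exp(6^(1/3)*z*(-2^(1/3)*(sqrt(3)*sqrt((27 + 256/k)/k^2) + 9/k)^(1/3) + 8*3^(1/3)/(k*(sqrt(3)*sqrt((27 + 256/k)/k^2) + 9/k)^(1/3)))/6) - sqrt(2)*z^2 - 3*z + 8*sqrt(2)*z - 32*sqrt(2) + 12


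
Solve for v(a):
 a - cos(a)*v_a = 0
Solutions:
 v(a) = C1 + Integral(a/cos(a), a)


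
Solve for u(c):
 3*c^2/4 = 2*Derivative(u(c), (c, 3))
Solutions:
 u(c) = C1 + C2*c + C3*c^2 + c^5/160


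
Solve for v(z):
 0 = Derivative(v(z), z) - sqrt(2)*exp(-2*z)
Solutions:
 v(z) = C1 - sqrt(2)*exp(-2*z)/2


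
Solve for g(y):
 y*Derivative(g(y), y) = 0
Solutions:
 g(y) = C1


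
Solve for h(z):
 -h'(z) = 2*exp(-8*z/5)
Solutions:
 h(z) = C1 + 5*exp(-8*z/5)/4


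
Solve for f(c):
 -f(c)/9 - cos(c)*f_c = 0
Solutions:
 f(c) = C1*(sin(c) - 1)^(1/18)/(sin(c) + 1)^(1/18)


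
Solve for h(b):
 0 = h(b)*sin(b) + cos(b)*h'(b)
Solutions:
 h(b) = C1*cos(b)


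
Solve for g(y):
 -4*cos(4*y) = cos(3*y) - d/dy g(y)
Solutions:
 g(y) = C1 + sin(3*y)/3 + sin(4*y)


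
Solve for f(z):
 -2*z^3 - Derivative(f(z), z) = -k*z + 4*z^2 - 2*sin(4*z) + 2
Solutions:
 f(z) = C1 + k*z^2/2 - z^4/2 - 4*z^3/3 - 2*z - cos(4*z)/2


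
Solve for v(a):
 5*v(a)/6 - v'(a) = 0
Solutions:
 v(a) = C1*exp(5*a/6)


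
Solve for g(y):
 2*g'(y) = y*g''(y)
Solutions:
 g(y) = C1 + C2*y^3


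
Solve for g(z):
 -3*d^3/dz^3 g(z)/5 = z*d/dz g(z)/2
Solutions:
 g(z) = C1 + Integral(C2*airyai(-5^(1/3)*6^(2/3)*z/6) + C3*airybi(-5^(1/3)*6^(2/3)*z/6), z)


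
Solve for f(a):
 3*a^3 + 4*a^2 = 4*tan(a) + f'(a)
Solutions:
 f(a) = C1 + 3*a^4/4 + 4*a^3/3 + 4*log(cos(a))


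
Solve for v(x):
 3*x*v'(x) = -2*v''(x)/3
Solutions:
 v(x) = C1 + C2*erf(3*x/2)


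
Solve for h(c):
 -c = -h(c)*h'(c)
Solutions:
 h(c) = -sqrt(C1 + c^2)
 h(c) = sqrt(C1 + c^2)


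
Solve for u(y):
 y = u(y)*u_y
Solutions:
 u(y) = -sqrt(C1 + y^2)
 u(y) = sqrt(C1 + y^2)


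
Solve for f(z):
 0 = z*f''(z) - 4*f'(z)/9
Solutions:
 f(z) = C1 + C2*z^(13/9)


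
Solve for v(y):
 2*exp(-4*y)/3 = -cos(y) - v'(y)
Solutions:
 v(y) = C1 - sin(y) + exp(-4*y)/6


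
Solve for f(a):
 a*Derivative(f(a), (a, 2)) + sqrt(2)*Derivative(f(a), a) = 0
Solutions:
 f(a) = C1 + C2*a^(1 - sqrt(2))


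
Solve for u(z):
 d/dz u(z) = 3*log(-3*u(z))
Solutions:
 -Integral(1/(log(-_y) + log(3)), (_y, u(z)))/3 = C1 - z


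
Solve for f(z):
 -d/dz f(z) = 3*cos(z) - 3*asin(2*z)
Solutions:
 f(z) = C1 + 3*z*asin(2*z) + 3*sqrt(1 - 4*z^2)/2 - 3*sin(z)


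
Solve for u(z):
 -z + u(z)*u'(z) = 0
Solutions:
 u(z) = -sqrt(C1 + z^2)
 u(z) = sqrt(C1 + z^2)


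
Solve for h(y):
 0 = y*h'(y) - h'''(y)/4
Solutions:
 h(y) = C1 + Integral(C2*airyai(2^(2/3)*y) + C3*airybi(2^(2/3)*y), y)


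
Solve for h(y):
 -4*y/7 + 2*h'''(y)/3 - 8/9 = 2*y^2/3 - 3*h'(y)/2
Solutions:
 h(y) = C1 + C2*sin(3*y/2) + C3*cos(3*y/2) + 4*y^3/27 + 4*y^2/21 + 16*y/81


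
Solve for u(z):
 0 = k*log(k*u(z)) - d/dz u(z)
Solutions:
 li(k*u(z))/k = C1 + k*z


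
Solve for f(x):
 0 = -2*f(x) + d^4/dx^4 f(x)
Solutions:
 f(x) = C1*exp(-2^(1/4)*x) + C2*exp(2^(1/4)*x) + C3*sin(2^(1/4)*x) + C4*cos(2^(1/4)*x)


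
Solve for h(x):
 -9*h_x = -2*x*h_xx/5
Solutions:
 h(x) = C1 + C2*x^(47/2)


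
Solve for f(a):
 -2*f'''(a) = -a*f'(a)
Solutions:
 f(a) = C1 + Integral(C2*airyai(2^(2/3)*a/2) + C3*airybi(2^(2/3)*a/2), a)


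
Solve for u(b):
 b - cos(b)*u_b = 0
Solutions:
 u(b) = C1 + Integral(b/cos(b), b)


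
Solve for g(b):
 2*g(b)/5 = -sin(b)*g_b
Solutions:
 g(b) = C1*(cos(b) + 1)^(1/5)/(cos(b) - 1)^(1/5)


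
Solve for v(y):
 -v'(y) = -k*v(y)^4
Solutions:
 v(y) = (-1/(C1 + 3*k*y))^(1/3)
 v(y) = (-1/(C1 + k*y))^(1/3)*(-3^(2/3) - 3*3^(1/6)*I)/6
 v(y) = (-1/(C1 + k*y))^(1/3)*(-3^(2/3) + 3*3^(1/6)*I)/6


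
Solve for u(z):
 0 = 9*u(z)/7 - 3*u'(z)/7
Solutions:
 u(z) = C1*exp(3*z)


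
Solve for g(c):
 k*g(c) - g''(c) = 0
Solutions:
 g(c) = C1*exp(-c*sqrt(k)) + C2*exp(c*sqrt(k))


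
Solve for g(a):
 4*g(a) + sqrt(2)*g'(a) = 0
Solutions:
 g(a) = C1*exp(-2*sqrt(2)*a)


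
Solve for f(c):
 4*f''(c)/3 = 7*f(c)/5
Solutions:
 f(c) = C1*exp(-sqrt(105)*c/10) + C2*exp(sqrt(105)*c/10)


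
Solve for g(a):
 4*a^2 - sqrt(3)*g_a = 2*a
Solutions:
 g(a) = C1 + 4*sqrt(3)*a^3/9 - sqrt(3)*a^2/3


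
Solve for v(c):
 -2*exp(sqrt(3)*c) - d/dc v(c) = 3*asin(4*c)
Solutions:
 v(c) = C1 - 3*c*asin(4*c) - 3*sqrt(1 - 16*c^2)/4 - 2*sqrt(3)*exp(sqrt(3)*c)/3


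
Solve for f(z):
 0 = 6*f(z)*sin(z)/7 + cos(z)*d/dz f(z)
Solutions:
 f(z) = C1*cos(z)^(6/7)


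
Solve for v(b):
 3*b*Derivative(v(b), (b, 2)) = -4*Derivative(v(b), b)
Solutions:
 v(b) = C1 + C2/b^(1/3)


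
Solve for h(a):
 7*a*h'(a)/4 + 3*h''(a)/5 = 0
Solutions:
 h(a) = C1 + C2*erf(sqrt(210)*a/12)


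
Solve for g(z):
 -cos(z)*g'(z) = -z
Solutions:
 g(z) = C1 + Integral(z/cos(z), z)


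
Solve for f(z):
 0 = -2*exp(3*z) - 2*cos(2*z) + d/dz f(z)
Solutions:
 f(z) = C1 + 2*exp(3*z)/3 + sin(2*z)


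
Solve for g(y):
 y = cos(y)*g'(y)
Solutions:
 g(y) = C1 + Integral(y/cos(y), y)


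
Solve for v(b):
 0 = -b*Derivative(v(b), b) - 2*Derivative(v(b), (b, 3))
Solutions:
 v(b) = C1 + Integral(C2*airyai(-2^(2/3)*b/2) + C3*airybi(-2^(2/3)*b/2), b)


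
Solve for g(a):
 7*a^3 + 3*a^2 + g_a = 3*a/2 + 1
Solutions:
 g(a) = C1 - 7*a^4/4 - a^3 + 3*a^2/4 + a


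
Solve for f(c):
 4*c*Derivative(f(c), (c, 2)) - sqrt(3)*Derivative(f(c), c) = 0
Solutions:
 f(c) = C1 + C2*c^(sqrt(3)/4 + 1)


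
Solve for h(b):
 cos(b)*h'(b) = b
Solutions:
 h(b) = C1 + Integral(b/cos(b), b)


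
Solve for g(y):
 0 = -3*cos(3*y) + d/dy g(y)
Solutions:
 g(y) = C1 + sin(3*y)


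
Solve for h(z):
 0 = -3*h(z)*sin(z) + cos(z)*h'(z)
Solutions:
 h(z) = C1/cos(z)^3


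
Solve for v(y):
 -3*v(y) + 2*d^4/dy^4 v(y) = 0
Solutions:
 v(y) = C1*exp(-2^(3/4)*3^(1/4)*y/2) + C2*exp(2^(3/4)*3^(1/4)*y/2) + C3*sin(2^(3/4)*3^(1/4)*y/2) + C4*cos(2^(3/4)*3^(1/4)*y/2)


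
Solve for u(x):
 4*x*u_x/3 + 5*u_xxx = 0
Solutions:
 u(x) = C1 + Integral(C2*airyai(-30^(2/3)*x/15) + C3*airybi(-30^(2/3)*x/15), x)


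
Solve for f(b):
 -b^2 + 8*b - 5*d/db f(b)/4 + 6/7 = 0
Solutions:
 f(b) = C1 - 4*b^3/15 + 16*b^2/5 + 24*b/35


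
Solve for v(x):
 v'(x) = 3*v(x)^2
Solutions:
 v(x) = -1/(C1 + 3*x)


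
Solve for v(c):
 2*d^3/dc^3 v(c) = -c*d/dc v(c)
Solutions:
 v(c) = C1 + Integral(C2*airyai(-2^(2/3)*c/2) + C3*airybi(-2^(2/3)*c/2), c)


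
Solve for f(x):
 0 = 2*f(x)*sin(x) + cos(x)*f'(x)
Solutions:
 f(x) = C1*cos(x)^2


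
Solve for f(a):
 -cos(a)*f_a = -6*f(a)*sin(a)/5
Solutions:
 f(a) = C1/cos(a)^(6/5)


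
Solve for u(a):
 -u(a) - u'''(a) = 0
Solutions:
 u(a) = C3*exp(-a) + (C1*sin(sqrt(3)*a/2) + C2*cos(sqrt(3)*a/2))*exp(a/2)


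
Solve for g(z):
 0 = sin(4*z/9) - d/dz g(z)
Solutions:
 g(z) = C1 - 9*cos(4*z/9)/4


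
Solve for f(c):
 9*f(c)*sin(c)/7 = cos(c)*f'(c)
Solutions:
 f(c) = C1/cos(c)^(9/7)


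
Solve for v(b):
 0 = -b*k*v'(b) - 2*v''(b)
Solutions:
 v(b) = Piecewise((-sqrt(pi)*C1*erf(b*sqrt(k)/2)/sqrt(k) - C2, (k > 0) | (k < 0)), (-C1*b - C2, True))


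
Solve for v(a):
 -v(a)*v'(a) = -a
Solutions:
 v(a) = -sqrt(C1 + a^2)
 v(a) = sqrt(C1 + a^2)


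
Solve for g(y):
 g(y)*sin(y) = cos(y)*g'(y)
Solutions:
 g(y) = C1/cos(y)


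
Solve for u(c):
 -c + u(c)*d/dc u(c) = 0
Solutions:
 u(c) = -sqrt(C1 + c^2)
 u(c) = sqrt(C1 + c^2)


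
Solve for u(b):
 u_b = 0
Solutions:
 u(b) = C1


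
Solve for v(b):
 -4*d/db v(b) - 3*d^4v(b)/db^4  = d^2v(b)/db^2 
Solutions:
 v(b) = C1 + C4*exp(-b) + (C2*sin(sqrt(39)*b/6) + C3*cos(sqrt(39)*b/6))*exp(b/2)


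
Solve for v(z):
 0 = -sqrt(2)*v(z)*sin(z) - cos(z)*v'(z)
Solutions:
 v(z) = C1*cos(z)^(sqrt(2))


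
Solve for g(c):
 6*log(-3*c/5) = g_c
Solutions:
 g(c) = C1 + 6*c*log(-c) + 6*c*(-log(5) - 1 + log(3))


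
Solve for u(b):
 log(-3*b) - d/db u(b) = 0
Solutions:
 u(b) = C1 + b*log(-b) + b*(-1 + log(3))


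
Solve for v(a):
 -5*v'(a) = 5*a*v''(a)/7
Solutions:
 v(a) = C1 + C2/a^6


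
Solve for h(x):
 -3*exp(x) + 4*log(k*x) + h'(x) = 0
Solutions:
 h(x) = C1 - 4*x*log(k*x) + 4*x + 3*exp(x)


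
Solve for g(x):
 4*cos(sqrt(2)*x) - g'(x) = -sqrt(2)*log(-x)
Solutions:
 g(x) = C1 + sqrt(2)*x*(log(-x) - 1) + 2*sqrt(2)*sin(sqrt(2)*x)


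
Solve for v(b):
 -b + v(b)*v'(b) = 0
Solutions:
 v(b) = -sqrt(C1 + b^2)
 v(b) = sqrt(C1 + b^2)


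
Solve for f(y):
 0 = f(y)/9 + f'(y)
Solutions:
 f(y) = C1*exp(-y/9)


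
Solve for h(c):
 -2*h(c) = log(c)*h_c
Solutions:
 h(c) = C1*exp(-2*li(c))


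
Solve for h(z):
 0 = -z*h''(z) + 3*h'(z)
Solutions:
 h(z) = C1 + C2*z^4


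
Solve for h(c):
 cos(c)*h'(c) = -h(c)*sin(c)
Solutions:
 h(c) = C1*cos(c)


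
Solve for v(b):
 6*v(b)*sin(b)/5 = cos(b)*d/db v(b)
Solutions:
 v(b) = C1/cos(b)^(6/5)


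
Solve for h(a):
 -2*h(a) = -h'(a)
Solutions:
 h(a) = C1*exp(2*a)


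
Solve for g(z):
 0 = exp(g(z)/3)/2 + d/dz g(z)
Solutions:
 g(z) = 3*log(1/(C1 + z)) + 3*log(6)


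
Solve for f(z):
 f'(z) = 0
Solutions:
 f(z) = C1


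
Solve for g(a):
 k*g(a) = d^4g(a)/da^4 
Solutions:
 g(a) = C1*exp(-a*k^(1/4)) + C2*exp(a*k^(1/4)) + C3*exp(-I*a*k^(1/4)) + C4*exp(I*a*k^(1/4))


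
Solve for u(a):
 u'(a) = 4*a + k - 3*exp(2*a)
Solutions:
 u(a) = C1 + 2*a^2 + a*k - 3*exp(2*a)/2


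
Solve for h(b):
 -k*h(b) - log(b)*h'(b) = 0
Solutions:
 h(b) = C1*exp(-k*li(b))


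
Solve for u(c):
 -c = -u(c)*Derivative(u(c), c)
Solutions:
 u(c) = -sqrt(C1 + c^2)
 u(c) = sqrt(C1 + c^2)


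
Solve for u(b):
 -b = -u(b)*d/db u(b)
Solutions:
 u(b) = -sqrt(C1 + b^2)
 u(b) = sqrt(C1 + b^2)


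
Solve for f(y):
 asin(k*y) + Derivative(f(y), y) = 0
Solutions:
 f(y) = C1 - Piecewise((y*asin(k*y) + sqrt(-k^2*y^2 + 1)/k, Ne(k, 0)), (0, True))


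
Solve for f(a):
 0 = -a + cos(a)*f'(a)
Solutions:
 f(a) = C1 + Integral(a/cos(a), a)


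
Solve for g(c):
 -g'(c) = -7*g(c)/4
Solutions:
 g(c) = C1*exp(7*c/4)


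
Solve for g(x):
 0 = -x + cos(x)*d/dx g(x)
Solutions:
 g(x) = C1 + Integral(x/cos(x), x)


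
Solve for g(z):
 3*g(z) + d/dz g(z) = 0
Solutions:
 g(z) = C1*exp(-3*z)


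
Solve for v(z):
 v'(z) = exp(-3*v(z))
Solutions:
 v(z) = log(C1 + 3*z)/3
 v(z) = log((-3^(1/3) - 3^(5/6)*I)*(C1 + z)^(1/3)/2)
 v(z) = log((-3^(1/3) + 3^(5/6)*I)*(C1 + z)^(1/3)/2)


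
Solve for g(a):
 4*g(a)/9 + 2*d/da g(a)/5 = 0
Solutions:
 g(a) = C1*exp(-10*a/9)


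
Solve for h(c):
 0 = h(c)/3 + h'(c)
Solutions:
 h(c) = C1*exp(-c/3)


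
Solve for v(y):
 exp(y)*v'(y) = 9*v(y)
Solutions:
 v(y) = C1*exp(-9*exp(-y))


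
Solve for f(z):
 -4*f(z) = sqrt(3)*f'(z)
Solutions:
 f(z) = C1*exp(-4*sqrt(3)*z/3)


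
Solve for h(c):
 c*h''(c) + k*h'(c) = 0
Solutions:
 h(c) = C1 + c^(1 - re(k))*(C2*sin(log(c)*Abs(im(k))) + C3*cos(log(c)*im(k)))


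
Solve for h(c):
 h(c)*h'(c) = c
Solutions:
 h(c) = -sqrt(C1 + c^2)
 h(c) = sqrt(C1 + c^2)


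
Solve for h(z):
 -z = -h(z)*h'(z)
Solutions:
 h(z) = -sqrt(C1 + z^2)
 h(z) = sqrt(C1 + z^2)


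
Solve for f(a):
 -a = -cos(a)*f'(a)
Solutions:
 f(a) = C1 + Integral(a/cos(a), a)


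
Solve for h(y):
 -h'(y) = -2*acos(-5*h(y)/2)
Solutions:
 Integral(1/acos(-5*_y/2), (_y, h(y))) = C1 + 2*y


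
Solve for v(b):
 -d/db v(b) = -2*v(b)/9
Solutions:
 v(b) = C1*exp(2*b/9)


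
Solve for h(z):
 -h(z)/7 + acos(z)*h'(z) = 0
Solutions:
 h(z) = C1*exp(Integral(1/acos(z), z)/7)


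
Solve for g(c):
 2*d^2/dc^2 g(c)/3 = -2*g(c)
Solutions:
 g(c) = C1*sin(sqrt(3)*c) + C2*cos(sqrt(3)*c)


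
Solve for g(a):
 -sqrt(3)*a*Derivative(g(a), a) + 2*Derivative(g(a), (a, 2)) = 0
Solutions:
 g(a) = C1 + C2*erfi(3^(1/4)*a/2)


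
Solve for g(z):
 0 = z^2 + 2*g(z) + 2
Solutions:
 g(z) = -z^2/2 - 1


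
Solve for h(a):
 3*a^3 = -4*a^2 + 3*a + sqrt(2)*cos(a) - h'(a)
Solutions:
 h(a) = C1 - 3*a^4/4 - 4*a^3/3 + 3*a^2/2 + sqrt(2)*sin(a)


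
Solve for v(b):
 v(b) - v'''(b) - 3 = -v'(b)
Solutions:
 v(b) = C1*exp(-b*(2*18^(1/3)/(sqrt(69) + 9)^(1/3) + 12^(1/3)*(sqrt(69) + 9)^(1/3))/12)*sin(2^(1/3)*3^(1/6)*b*(-2^(1/3)*3^(2/3)*(sqrt(69) + 9)^(1/3) + 6/(sqrt(69) + 9)^(1/3))/12) + C2*exp(-b*(2*18^(1/3)/(sqrt(69) + 9)^(1/3) + 12^(1/3)*(sqrt(69) + 9)^(1/3))/12)*cos(2^(1/3)*3^(1/6)*b*(-2^(1/3)*3^(2/3)*(sqrt(69) + 9)^(1/3) + 6/(sqrt(69) + 9)^(1/3))/12) + C3*exp(b*(2*18^(1/3)/(sqrt(69) + 9)^(1/3) + 12^(1/3)*(sqrt(69) + 9)^(1/3))/6) + 3


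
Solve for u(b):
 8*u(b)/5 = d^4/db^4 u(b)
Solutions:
 u(b) = C1*exp(-10^(3/4)*b/5) + C2*exp(10^(3/4)*b/5) + C3*sin(10^(3/4)*b/5) + C4*cos(10^(3/4)*b/5)


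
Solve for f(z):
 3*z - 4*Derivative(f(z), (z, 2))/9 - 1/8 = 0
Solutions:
 f(z) = C1 + C2*z + 9*z^3/8 - 9*z^2/64


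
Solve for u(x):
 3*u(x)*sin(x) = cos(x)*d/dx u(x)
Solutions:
 u(x) = C1/cos(x)^3


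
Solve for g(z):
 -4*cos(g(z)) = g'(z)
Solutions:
 g(z) = pi - asin((C1 + exp(8*z))/(C1 - exp(8*z)))
 g(z) = asin((C1 + exp(8*z))/(C1 - exp(8*z)))


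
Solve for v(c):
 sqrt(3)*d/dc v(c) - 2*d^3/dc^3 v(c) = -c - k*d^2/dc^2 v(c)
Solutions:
 v(c) = C1 + C2*exp(c*(k - sqrt(k^2 + 8*sqrt(3)))/4) + C3*exp(c*(k + sqrt(k^2 + 8*sqrt(3)))/4) - sqrt(3)*c^2/6 + c*k/3


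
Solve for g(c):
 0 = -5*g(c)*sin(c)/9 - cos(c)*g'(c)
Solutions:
 g(c) = C1*cos(c)^(5/9)


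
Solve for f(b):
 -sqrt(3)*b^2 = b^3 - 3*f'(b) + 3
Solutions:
 f(b) = C1 + b^4/12 + sqrt(3)*b^3/9 + b


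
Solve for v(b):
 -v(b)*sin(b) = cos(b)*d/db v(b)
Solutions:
 v(b) = C1*cos(b)


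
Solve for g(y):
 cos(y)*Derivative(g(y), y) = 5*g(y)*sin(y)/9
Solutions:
 g(y) = C1/cos(y)^(5/9)


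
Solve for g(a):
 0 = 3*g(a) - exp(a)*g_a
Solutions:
 g(a) = C1*exp(-3*exp(-a))


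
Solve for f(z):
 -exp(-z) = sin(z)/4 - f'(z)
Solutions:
 f(z) = C1 - cos(z)/4 - exp(-z)


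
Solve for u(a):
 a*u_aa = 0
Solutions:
 u(a) = C1 + C2*a


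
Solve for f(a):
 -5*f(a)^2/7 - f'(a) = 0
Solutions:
 f(a) = 7/(C1 + 5*a)


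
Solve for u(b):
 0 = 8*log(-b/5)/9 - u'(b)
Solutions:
 u(b) = C1 + 8*b*log(-b)/9 + 8*b*(-log(5) - 1)/9


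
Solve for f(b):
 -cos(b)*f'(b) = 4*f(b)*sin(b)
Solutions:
 f(b) = C1*cos(b)^4


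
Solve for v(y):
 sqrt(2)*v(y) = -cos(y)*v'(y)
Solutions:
 v(y) = C1*(sin(y) - 1)^(sqrt(2)/2)/(sin(y) + 1)^(sqrt(2)/2)


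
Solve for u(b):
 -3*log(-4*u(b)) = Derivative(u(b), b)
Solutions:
 Integral(1/(log(-_y) + 2*log(2)), (_y, u(b)))/3 = C1 - b


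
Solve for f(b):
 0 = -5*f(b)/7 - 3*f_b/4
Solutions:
 f(b) = C1*exp(-20*b/21)


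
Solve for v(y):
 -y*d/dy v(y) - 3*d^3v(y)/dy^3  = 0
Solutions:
 v(y) = C1 + Integral(C2*airyai(-3^(2/3)*y/3) + C3*airybi(-3^(2/3)*y/3), y)


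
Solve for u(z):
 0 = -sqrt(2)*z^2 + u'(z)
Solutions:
 u(z) = C1 + sqrt(2)*z^3/3


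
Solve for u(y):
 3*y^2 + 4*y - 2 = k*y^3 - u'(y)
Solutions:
 u(y) = C1 + k*y^4/4 - y^3 - 2*y^2 + 2*y


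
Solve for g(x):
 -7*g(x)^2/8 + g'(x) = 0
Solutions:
 g(x) = -8/(C1 + 7*x)


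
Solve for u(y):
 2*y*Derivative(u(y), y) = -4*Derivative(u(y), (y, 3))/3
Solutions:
 u(y) = C1 + Integral(C2*airyai(-2^(2/3)*3^(1/3)*y/2) + C3*airybi(-2^(2/3)*3^(1/3)*y/2), y)


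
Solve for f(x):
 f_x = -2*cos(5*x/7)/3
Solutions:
 f(x) = C1 - 14*sin(5*x/7)/15


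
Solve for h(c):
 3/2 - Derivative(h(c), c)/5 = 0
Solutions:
 h(c) = C1 + 15*c/2


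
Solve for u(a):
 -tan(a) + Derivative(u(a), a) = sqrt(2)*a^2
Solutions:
 u(a) = C1 + sqrt(2)*a^3/3 - log(cos(a))


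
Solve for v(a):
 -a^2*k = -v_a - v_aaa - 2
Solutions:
 v(a) = C1 + C2*sin(a) + C3*cos(a) + a^3*k/3 - 2*a*k - 2*a


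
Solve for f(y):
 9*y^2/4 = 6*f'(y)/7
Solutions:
 f(y) = C1 + 7*y^3/8


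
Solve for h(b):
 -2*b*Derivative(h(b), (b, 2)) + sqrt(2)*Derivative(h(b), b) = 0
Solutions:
 h(b) = C1 + C2*b^(sqrt(2)/2 + 1)


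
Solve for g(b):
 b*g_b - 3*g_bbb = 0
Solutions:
 g(b) = C1 + Integral(C2*airyai(3^(2/3)*b/3) + C3*airybi(3^(2/3)*b/3), b)


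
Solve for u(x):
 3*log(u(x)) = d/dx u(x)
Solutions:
 li(u(x)) = C1 + 3*x


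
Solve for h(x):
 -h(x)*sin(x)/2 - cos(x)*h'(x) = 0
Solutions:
 h(x) = C1*sqrt(cos(x))


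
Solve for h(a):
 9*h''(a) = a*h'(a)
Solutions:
 h(a) = C1 + C2*erfi(sqrt(2)*a/6)


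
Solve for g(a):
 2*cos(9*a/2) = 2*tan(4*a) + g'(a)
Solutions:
 g(a) = C1 + log(cos(4*a))/2 + 4*sin(9*a/2)/9


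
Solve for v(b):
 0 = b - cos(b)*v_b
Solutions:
 v(b) = C1 + Integral(b/cos(b), b)


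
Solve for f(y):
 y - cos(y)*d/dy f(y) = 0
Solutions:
 f(y) = C1 + Integral(y/cos(y), y)


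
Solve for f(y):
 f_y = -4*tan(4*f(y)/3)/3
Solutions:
 f(y) = -3*asin(C1*exp(-16*y/9))/4 + 3*pi/4
 f(y) = 3*asin(C1*exp(-16*y/9))/4


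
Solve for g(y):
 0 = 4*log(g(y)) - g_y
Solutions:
 li(g(y)) = C1 + 4*y


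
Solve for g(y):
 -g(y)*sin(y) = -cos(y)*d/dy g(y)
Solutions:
 g(y) = C1/cos(y)


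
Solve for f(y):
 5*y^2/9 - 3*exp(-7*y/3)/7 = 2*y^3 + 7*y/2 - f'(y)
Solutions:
 f(y) = C1 + y^4/2 - 5*y^3/27 + 7*y^2/4 - 9*exp(-7*y/3)/49


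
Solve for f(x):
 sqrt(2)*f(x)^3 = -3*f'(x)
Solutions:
 f(x) = -sqrt(6)*sqrt(-1/(C1 - sqrt(2)*x))/2
 f(x) = sqrt(6)*sqrt(-1/(C1 - sqrt(2)*x))/2


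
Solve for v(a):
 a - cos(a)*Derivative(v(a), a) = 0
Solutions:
 v(a) = C1 + Integral(a/cos(a), a)


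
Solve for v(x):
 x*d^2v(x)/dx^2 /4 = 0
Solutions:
 v(x) = C1 + C2*x


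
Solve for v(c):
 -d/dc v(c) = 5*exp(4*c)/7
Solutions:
 v(c) = C1 - 5*exp(4*c)/28


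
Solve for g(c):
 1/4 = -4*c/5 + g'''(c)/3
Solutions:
 g(c) = C1 + C2*c + C3*c^2 + c^4/10 + c^3/8


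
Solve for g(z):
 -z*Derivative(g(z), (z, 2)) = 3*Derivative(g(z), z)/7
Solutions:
 g(z) = C1 + C2*z^(4/7)


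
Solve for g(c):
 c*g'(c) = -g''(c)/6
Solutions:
 g(c) = C1 + C2*erf(sqrt(3)*c)


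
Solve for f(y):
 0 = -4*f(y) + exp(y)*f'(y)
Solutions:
 f(y) = C1*exp(-4*exp(-y))


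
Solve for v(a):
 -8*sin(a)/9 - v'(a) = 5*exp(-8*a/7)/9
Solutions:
 v(a) = C1 + 8*cos(a)/9 + 35*exp(-8*a/7)/72


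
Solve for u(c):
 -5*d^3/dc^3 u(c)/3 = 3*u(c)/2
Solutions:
 u(c) = C3*exp(-30^(2/3)*c/10) + (C1*sin(3*10^(2/3)*3^(1/6)*c/20) + C2*cos(3*10^(2/3)*3^(1/6)*c/20))*exp(30^(2/3)*c/20)


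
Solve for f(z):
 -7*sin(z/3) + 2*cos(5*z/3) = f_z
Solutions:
 f(z) = C1 + 6*sin(5*z/3)/5 + 21*cos(z/3)


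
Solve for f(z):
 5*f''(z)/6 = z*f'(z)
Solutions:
 f(z) = C1 + C2*erfi(sqrt(15)*z/5)


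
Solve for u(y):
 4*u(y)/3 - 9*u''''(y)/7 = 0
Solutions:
 u(y) = C1*exp(-sqrt(2)*21^(1/4)*y/3) + C2*exp(sqrt(2)*21^(1/4)*y/3) + C3*sin(sqrt(2)*21^(1/4)*y/3) + C4*cos(sqrt(2)*21^(1/4)*y/3)


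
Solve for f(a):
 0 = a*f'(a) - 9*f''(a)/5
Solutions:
 f(a) = C1 + C2*erfi(sqrt(10)*a/6)


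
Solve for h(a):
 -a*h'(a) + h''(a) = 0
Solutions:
 h(a) = C1 + C2*erfi(sqrt(2)*a/2)


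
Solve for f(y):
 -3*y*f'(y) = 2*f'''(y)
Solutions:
 f(y) = C1 + Integral(C2*airyai(-2^(2/3)*3^(1/3)*y/2) + C3*airybi(-2^(2/3)*3^(1/3)*y/2), y)


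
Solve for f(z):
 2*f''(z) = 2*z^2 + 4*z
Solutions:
 f(z) = C1 + C2*z + z^4/12 + z^3/3


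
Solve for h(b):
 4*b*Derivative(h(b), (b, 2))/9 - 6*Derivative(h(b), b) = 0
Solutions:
 h(b) = C1 + C2*b^(29/2)


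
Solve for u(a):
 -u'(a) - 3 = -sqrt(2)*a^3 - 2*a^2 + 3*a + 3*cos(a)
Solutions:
 u(a) = C1 + sqrt(2)*a^4/4 + 2*a^3/3 - 3*a^2/2 - 3*a - 3*sin(a)


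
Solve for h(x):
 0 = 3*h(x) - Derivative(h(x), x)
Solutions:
 h(x) = C1*exp(3*x)


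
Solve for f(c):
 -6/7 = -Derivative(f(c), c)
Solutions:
 f(c) = C1 + 6*c/7


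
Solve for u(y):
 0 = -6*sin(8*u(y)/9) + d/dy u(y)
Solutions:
 -6*y + 9*log(cos(8*u(y)/9) - 1)/16 - 9*log(cos(8*u(y)/9) + 1)/16 = C1


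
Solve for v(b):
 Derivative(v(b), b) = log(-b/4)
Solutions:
 v(b) = C1 + b*log(-b) + b*(-2*log(2) - 1)


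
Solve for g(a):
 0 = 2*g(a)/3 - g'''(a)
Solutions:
 g(a) = C3*exp(2^(1/3)*3^(2/3)*a/3) + (C1*sin(2^(1/3)*3^(1/6)*a/2) + C2*cos(2^(1/3)*3^(1/6)*a/2))*exp(-2^(1/3)*3^(2/3)*a/6)


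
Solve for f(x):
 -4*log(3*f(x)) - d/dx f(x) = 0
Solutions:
 Integral(1/(log(_y) + log(3)), (_y, f(x)))/4 = C1 - x


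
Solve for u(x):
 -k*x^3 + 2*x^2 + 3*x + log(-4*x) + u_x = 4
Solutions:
 u(x) = C1 + k*x^4/4 - 2*x^3/3 - 3*x^2/2 - x*log(-x) + x*(5 - 2*log(2))


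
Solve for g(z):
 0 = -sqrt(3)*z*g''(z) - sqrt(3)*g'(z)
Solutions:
 g(z) = C1 + C2*log(z)


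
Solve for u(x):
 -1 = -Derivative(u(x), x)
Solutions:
 u(x) = C1 + x


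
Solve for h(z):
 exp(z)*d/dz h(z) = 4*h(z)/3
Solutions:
 h(z) = C1*exp(-4*exp(-z)/3)


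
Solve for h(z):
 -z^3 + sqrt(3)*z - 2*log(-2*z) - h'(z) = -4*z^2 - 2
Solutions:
 h(z) = C1 - z^4/4 + 4*z^3/3 + sqrt(3)*z^2/2 - 2*z*log(-z) + 2*z*(2 - log(2))


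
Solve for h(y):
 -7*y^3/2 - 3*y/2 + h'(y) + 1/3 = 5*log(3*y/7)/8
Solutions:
 h(y) = C1 + 7*y^4/8 + 3*y^2/4 + 5*y*log(y)/8 - 5*y*log(7)/8 - 23*y/24 + 5*y*log(3)/8


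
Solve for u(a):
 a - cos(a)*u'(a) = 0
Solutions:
 u(a) = C1 + Integral(a/cos(a), a)


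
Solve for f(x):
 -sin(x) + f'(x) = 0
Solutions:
 f(x) = C1 - cos(x)


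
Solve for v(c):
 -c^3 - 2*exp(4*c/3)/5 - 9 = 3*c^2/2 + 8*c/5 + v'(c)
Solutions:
 v(c) = C1 - c^4/4 - c^3/2 - 4*c^2/5 - 9*c - 3*exp(4*c/3)/10


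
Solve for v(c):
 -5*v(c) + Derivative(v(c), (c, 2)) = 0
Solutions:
 v(c) = C1*exp(-sqrt(5)*c) + C2*exp(sqrt(5)*c)


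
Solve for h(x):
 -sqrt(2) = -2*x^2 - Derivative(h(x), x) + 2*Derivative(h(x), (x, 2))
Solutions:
 h(x) = C1 + C2*exp(x/2) - 2*x^3/3 - 4*x^2 - 16*x + sqrt(2)*x


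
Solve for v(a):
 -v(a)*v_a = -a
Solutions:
 v(a) = -sqrt(C1 + a^2)
 v(a) = sqrt(C1 + a^2)


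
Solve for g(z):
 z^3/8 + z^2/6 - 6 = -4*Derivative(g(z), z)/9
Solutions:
 g(z) = C1 - 9*z^4/128 - z^3/8 + 27*z/2


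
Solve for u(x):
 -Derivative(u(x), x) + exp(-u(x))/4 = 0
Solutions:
 u(x) = log(C1 + x/4)


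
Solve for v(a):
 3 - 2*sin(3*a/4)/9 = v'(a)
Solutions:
 v(a) = C1 + 3*a + 8*cos(3*a/4)/27


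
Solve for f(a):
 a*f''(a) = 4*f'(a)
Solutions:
 f(a) = C1 + C2*a^5


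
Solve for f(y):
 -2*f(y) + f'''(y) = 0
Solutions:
 f(y) = C3*exp(2^(1/3)*y) + (C1*sin(2^(1/3)*sqrt(3)*y/2) + C2*cos(2^(1/3)*sqrt(3)*y/2))*exp(-2^(1/3)*y/2)


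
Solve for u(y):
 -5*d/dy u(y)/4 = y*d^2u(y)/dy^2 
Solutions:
 u(y) = C1 + C2/y^(1/4)


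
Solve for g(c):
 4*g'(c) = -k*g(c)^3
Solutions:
 g(c) = -sqrt(2)*sqrt(-1/(C1 - c*k))
 g(c) = sqrt(2)*sqrt(-1/(C1 - c*k))


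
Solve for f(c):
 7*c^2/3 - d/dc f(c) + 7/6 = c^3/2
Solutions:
 f(c) = C1 - c^4/8 + 7*c^3/9 + 7*c/6


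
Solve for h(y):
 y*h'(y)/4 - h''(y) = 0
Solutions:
 h(y) = C1 + C2*erfi(sqrt(2)*y/4)


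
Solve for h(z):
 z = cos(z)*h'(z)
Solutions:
 h(z) = C1 + Integral(z/cos(z), z)


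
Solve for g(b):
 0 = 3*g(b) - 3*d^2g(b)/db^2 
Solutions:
 g(b) = C1*exp(-b) + C2*exp(b)


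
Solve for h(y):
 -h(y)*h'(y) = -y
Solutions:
 h(y) = -sqrt(C1 + y^2)
 h(y) = sqrt(C1 + y^2)


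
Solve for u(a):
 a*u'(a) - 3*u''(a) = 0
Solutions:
 u(a) = C1 + C2*erfi(sqrt(6)*a/6)


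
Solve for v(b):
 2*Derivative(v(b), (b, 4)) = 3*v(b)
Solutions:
 v(b) = C1*exp(-2^(3/4)*3^(1/4)*b/2) + C2*exp(2^(3/4)*3^(1/4)*b/2) + C3*sin(2^(3/4)*3^(1/4)*b/2) + C4*cos(2^(3/4)*3^(1/4)*b/2)


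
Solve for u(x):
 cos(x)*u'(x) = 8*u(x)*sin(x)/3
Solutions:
 u(x) = C1/cos(x)^(8/3)


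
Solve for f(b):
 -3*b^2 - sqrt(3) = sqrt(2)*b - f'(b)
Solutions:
 f(b) = C1 + b^3 + sqrt(2)*b^2/2 + sqrt(3)*b


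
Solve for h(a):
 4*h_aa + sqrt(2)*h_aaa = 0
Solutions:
 h(a) = C1 + C2*a + C3*exp(-2*sqrt(2)*a)


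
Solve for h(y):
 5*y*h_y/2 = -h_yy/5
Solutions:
 h(y) = C1 + C2*erf(5*y/2)


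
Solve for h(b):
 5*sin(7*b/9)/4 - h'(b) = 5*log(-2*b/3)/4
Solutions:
 h(b) = C1 - 5*b*log(-b)/4 - 5*b*log(2)/4 + 5*b/4 + 5*b*log(3)/4 - 45*cos(7*b/9)/28


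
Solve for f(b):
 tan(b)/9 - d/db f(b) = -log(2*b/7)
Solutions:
 f(b) = C1 + b*log(b) - b*log(7) - b + b*log(2) - log(cos(b))/9


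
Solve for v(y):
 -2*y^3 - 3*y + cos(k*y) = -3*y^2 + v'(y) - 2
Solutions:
 v(y) = C1 - y^4/2 + y^3 - 3*y^2/2 + 2*y + sin(k*y)/k


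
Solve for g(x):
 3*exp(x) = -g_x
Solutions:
 g(x) = C1 - 3*exp(x)


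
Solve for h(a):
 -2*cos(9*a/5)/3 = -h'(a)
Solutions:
 h(a) = C1 + 10*sin(9*a/5)/27


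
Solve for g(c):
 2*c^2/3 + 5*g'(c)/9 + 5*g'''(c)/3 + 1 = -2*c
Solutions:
 g(c) = C1 + C2*sin(sqrt(3)*c/3) + C3*cos(sqrt(3)*c/3) - 2*c^3/5 - 9*c^2/5 + 27*c/5


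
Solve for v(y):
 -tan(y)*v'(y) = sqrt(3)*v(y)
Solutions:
 v(y) = C1/sin(y)^(sqrt(3))


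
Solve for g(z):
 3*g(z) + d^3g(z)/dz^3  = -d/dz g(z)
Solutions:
 g(z) = C1*exp(6^(1/3)*z*(-2*3^(1/3)/(27 + sqrt(741))^(1/3) + 2^(1/3)*(27 + sqrt(741))^(1/3))/12)*sin(2^(1/3)*3^(1/6)*z*(6/(27 + sqrt(741))^(1/3) + 2^(1/3)*3^(2/3)*(27 + sqrt(741))^(1/3))/12) + C2*exp(6^(1/3)*z*(-2*3^(1/3)/(27 + sqrt(741))^(1/3) + 2^(1/3)*(27 + sqrt(741))^(1/3))/12)*cos(2^(1/3)*3^(1/6)*z*(6/(27 + sqrt(741))^(1/3) + 2^(1/3)*3^(2/3)*(27 + sqrt(741))^(1/3))/12) + C3*exp(-6^(1/3)*z*(-2*3^(1/3)/(27 + sqrt(741))^(1/3) + 2^(1/3)*(27 + sqrt(741))^(1/3))/6)


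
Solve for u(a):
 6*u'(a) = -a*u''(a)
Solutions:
 u(a) = C1 + C2/a^5


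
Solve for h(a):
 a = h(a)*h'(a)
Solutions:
 h(a) = -sqrt(C1 + a^2)
 h(a) = sqrt(C1 + a^2)


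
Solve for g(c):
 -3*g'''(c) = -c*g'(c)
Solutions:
 g(c) = C1 + Integral(C2*airyai(3^(2/3)*c/3) + C3*airybi(3^(2/3)*c/3), c)


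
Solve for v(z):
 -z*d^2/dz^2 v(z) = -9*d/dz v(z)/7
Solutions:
 v(z) = C1 + C2*z^(16/7)


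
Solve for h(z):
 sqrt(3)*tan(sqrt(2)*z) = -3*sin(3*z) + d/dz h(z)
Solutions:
 h(z) = C1 - sqrt(6)*log(cos(sqrt(2)*z))/2 - cos(3*z)


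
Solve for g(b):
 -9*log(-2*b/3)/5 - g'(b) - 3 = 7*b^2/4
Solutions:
 g(b) = C1 - 7*b^3/12 - 9*b*log(-b)/5 + 3*b*(-3*log(2) - 2 + 3*log(3))/5


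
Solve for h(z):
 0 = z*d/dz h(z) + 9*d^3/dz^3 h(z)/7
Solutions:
 h(z) = C1 + Integral(C2*airyai(-21^(1/3)*z/3) + C3*airybi(-21^(1/3)*z/3), z)


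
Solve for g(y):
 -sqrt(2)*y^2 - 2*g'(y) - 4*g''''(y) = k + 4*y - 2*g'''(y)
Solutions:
 g(y) = C1 + C2*exp(y*((6*sqrt(78) + 53)^(-1/3) + 2 + (6*sqrt(78) + 53)^(1/3))/12)*sin(sqrt(3)*y*(-(6*sqrt(78) + 53)^(1/3) + (6*sqrt(78) + 53)^(-1/3))/12) + C3*exp(y*((6*sqrt(78) + 53)^(-1/3) + 2 + (6*sqrt(78) + 53)^(1/3))/12)*cos(sqrt(3)*y*(-(6*sqrt(78) + 53)^(1/3) + (6*sqrt(78) + 53)^(-1/3))/12) + C4*exp(y*(-(6*sqrt(78) + 53)^(1/3) - 1/(6*sqrt(78) + 53)^(1/3) + 1)/6) - k*y/2 - sqrt(2)*y^3/6 - y^2 - sqrt(2)*y


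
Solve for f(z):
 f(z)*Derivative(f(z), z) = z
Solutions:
 f(z) = -sqrt(C1 + z^2)
 f(z) = sqrt(C1 + z^2)


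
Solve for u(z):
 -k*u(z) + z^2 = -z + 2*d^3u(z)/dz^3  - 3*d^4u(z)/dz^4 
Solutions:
 u(z) = C1*exp(z*Piecewise((-sqrt(-2^(2/3)*k^(1/3)/3 + 1/9)/2 - sqrt(2^(2/3)*k^(1/3)/3 + 2/9 - 2/(27*sqrt(-2^(2/3)*k^(1/3)/3 + 1/9)))/2 + 1/6, Eq(k, 0)), (-sqrt(-2*k/(9*(-k/108 + sqrt(k^3/729 + k^2/11664))^(1/3)) + 2*(-k/108 + sqrt(k^3/729 + k^2/11664))^(1/3) + 1/9)/2 - sqrt(2*k/(9*(-k/108 + sqrt(k^3/729 + k^2/11664))^(1/3)) - 2*(-k/108 + sqrt(k^3/729 + k^2/11664))^(1/3) + 2/9 - 2/(27*sqrt(-2*k/(9*(-k/108 + sqrt(k^3/729 + k^2/11664))^(1/3)) + 2*(-k/108 + sqrt(k^3/729 + k^2/11664))^(1/3) + 1/9)))/2 + 1/6, True))) + C2*exp(z*Piecewise((-sqrt(-2^(2/3)*k^(1/3)/3 + 1/9)/2 + sqrt(2^(2/3)*k^(1/3)/3 + 2/9 - 2/(27*sqrt(-2^(2/3)*k^(1/3)/3 + 1/9)))/2 + 1/6, Eq(k, 0)), (-sqrt(-2*k/(9*(-k/108 + sqrt(k^3/729 + k^2/11664))^(1/3)) + 2*(-k/108 + sqrt(k^3/729 + k^2/11664))^(1/3) + 1/9)/2 + sqrt(2*k/(9*(-k/108 + sqrt(k^3/729 + k^2/11664))^(1/3)) - 2*(-k/108 + sqrt(k^3/729 + k^2/11664))^(1/3) + 2/9 - 2/(27*sqrt(-2*k/(9*(-k/108 + sqrt(k^3/729 + k^2/11664))^(1/3)) + 2*(-k/108 + sqrt(k^3/729 + k^2/11664))^(1/3) + 1/9)))/2 + 1/6, True))) + C3*exp(z*Piecewise((sqrt(-2^(2/3)*k^(1/3)/3 + 1/9)/2 - sqrt(2^(2/3)*k^(1/3)/3 + 2/9 + 2/(27*sqrt(-2^(2/3)*k^(1/3)/3 + 1/9)))/2 + 1/6, Eq(k, 0)), (sqrt(-2*k/(9*(-k/108 + sqrt(k^3/729 + k^2/11664))^(1/3)) + 2*(-k/108 + sqrt(k^3/729 + k^2/11664))^(1/3) + 1/9)/2 - sqrt(2*k/(9*(-k/108 + sqrt(k^3/729 + k^2/11664))^(1/3)) - 2*(-k/108 + sqrt(k^3/729 + k^2/11664))^(1/3) + 2/9 + 2/(27*sqrt(-2*k/(9*(-k/108 + sqrt(k^3/729 + k^2/11664))^(1/3)) + 2*(-k/108 + sqrt(k^3/729 + k^2/11664))^(1/3) + 1/9)))/2 + 1/6, True))) + C4*exp(z*Piecewise((sqrt(-2^(2/3)*k^(1/3)/3 + 1/9)/2 + sqrt(2^(2/3)*k^(1/3)/3 + 2/9 + 2/(27*sqrt(-2^(2/3)*k^(1/3)/3 + 1/9)))/2 + 1/6, Eq(k, 0)), (sqrt(-2*k/(9*(-k/108 + sqrt(k^3/729 + k^2/11664))^(1/3)) + 2*(-k/108 + sqrt(k^3/729 + k^2/11664))^(1/3) + 1/9)/2 + sqrt(2*k/(9*(-k/108 + sqrt(k^3/729 + k^2/11664))^(1/3)) - 2*(-k/108 + sqrt(k^3/729 + k^2/11664))^(1/3) + 2/9 + 2/(27*sqrt(-2*k/(9*(-k/108 + sqrt(k^3/729 + k^2/11664))^(1/3)) + 2*(-k/108 + sqrt(k^3/729 + k^2/11664))^(1/3) + 1/9)))/2 + 1/6, True))) + z^2/k + z/k


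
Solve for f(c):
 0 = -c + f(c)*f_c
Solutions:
 f(c) = -sqrt(C1 + c^2)
 f(c) = sqrt(C1 + c^2)


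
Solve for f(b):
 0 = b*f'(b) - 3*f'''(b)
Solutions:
 f(b) = C1 + Integral(C2*airyai(3^(2/3)*b/3) + C3*airybi(3^(2/3)*b/3), b)


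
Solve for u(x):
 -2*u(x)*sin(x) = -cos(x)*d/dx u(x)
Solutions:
 u(x) = C1/cos(x)^2


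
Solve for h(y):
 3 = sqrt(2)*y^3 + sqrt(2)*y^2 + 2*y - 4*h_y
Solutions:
 h(y) = C1 + sqrt(2)*y^4/16 + sqrt(2)*y^3/12 + y^2/4 - 3*y/4


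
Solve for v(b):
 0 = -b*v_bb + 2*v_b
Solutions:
 v(b) = C1 + C2*b^3


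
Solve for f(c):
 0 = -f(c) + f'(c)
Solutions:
 f(c) = C1*exp(c)


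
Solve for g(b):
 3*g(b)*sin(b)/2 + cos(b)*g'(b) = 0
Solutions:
 g(b) = C1*cos(b)^(3/2)


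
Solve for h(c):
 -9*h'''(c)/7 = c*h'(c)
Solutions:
 h(c) = C1 + Integral(C2*airyai(-21^(1/3)*c/3) + C3*airybi(-21^(1/3)*c/3), c)


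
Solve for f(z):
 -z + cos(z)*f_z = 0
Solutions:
 f(z) = C1 + Integral(z/cos(z), z)


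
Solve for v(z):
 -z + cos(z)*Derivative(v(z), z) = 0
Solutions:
 v(z) = C1 + Integral(z/cos(z), z)


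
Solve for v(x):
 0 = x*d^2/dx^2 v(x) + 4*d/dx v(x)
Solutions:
 v(x) = C1 + C2/x^3


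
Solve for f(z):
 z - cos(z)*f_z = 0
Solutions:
 f(z) = C1 + Integral(z/cos(z), z)


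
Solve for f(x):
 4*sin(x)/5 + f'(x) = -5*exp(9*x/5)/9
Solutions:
 f(x) = C1 - 25*exp(9*x/5)/81 + 4*cos(x)/5


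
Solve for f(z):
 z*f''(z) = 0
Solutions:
 f(z) = C1 + C2*z


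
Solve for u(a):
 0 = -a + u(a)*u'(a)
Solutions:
 u(a) = -sqrt(C1 + a^2)
 u(a) = sqrt(C1 + a^2)


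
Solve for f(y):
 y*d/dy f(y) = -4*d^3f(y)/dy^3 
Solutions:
 f(y) = C1 + Integral(C2*airyai(-2^(1/3)*y/2) + C3*airybi(-2^(1/3)*y/2), y)


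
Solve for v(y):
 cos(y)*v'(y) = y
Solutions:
 v(y) = C1 + Integral(y/cos(y), y)


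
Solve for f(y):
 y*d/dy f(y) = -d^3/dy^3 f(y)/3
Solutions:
 f(y) = C1 + Integral(C2*airyai(-3^(1/3)*y) + C3*airybi(-3^(1/3)*y), y)


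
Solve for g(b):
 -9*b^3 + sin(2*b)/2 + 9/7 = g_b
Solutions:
 g(b) = C1 - 9*b^4/4 + 9*b/7 - cos(2*b)/4


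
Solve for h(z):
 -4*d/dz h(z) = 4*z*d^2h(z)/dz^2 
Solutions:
 h(z) = C1 + C2*log(z)
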